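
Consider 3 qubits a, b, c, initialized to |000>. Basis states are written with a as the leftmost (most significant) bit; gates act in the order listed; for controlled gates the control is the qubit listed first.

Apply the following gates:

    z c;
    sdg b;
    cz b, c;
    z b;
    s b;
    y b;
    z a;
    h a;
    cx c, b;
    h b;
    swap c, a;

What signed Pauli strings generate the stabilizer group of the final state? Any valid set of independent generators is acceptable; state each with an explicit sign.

The final state is stabilized by the group generated by -IXI, +IIX, +ZII; other independent generating sets are equally valid.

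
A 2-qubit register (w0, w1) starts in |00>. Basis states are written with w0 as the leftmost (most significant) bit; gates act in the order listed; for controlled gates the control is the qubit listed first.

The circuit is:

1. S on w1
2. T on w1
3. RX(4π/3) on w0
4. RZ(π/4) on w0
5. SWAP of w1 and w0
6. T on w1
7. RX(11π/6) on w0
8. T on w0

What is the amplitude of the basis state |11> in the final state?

|11> carries amplitude (-3*sqrt(2) + sqrt(6))*exp(5*I*pi/8)/8 in the final state.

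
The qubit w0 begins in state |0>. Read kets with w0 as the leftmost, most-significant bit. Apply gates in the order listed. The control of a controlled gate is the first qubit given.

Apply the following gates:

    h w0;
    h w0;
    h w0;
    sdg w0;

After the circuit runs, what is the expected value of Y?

In the final state, Y has expectation -1.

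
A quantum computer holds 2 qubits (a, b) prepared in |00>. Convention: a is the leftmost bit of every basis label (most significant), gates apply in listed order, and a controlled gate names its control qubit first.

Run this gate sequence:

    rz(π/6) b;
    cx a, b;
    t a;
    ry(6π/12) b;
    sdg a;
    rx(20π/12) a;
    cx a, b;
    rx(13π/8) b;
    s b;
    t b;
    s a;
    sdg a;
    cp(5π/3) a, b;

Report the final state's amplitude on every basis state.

The final amplitudes are sqrt(6)*(sin(3*pi/16) - I*cos(3*pi/16))*exp(5*I*pi/12)/4 on |00>, -sqrt(6)*exp(I*pi/6)*sin(3*pi/16)/4 + sqrt(6)*exp(2*I*pi/3)*cos(3*pi/16)/4 on |01>, sqrt(2)*(sin(3*pi/16) - I*cos(3*pi/16))*exp(11*I*pi/12)/4 on |10>, -sqrt(2)*exp(I*pi/48)/4 on |11>. Key observation: gates 11-12 undo each other exactly, leaving only the rest of the circuit to track.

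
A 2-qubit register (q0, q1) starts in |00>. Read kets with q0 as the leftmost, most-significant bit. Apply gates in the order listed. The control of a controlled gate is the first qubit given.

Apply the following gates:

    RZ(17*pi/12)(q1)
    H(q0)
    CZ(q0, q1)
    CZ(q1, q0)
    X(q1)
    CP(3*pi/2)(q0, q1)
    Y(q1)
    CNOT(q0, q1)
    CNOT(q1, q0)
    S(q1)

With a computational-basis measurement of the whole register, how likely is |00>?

The probability of measuring |00> is 1/2.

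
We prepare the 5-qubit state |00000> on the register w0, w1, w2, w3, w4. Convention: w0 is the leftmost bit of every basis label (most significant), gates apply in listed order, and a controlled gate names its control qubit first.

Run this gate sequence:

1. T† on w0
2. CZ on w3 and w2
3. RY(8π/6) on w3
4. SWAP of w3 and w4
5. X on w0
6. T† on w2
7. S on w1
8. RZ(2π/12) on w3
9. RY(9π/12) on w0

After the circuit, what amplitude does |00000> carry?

|00000> carries amplitude -sqrt(sqrt(2) + 2)*exp(11*I*pi/12)/4 in the final state.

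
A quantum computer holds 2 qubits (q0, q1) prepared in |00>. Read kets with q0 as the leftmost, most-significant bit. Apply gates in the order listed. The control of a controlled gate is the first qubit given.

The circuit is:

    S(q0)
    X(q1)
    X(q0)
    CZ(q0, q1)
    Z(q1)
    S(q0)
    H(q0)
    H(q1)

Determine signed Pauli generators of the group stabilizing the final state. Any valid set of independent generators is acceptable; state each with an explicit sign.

The stabilizer group can be generated by -XI, -IX, among other valid generating sets.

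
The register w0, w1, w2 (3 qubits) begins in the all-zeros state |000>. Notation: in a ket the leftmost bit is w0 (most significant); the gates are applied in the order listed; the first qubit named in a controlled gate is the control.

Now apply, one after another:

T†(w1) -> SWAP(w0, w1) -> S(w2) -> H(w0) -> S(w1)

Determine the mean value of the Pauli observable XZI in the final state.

The expectation value of XZI is 1.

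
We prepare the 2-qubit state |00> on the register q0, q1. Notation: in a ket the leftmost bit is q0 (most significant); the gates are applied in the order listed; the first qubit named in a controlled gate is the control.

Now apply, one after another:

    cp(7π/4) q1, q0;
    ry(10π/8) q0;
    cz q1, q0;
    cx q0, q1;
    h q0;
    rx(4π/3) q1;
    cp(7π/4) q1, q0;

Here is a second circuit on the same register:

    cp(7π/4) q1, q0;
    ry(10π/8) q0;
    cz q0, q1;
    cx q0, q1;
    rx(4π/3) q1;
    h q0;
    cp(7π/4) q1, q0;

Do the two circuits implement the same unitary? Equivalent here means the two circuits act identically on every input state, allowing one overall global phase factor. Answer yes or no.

Yes — the two circuits implement the same unitary up to a global phase.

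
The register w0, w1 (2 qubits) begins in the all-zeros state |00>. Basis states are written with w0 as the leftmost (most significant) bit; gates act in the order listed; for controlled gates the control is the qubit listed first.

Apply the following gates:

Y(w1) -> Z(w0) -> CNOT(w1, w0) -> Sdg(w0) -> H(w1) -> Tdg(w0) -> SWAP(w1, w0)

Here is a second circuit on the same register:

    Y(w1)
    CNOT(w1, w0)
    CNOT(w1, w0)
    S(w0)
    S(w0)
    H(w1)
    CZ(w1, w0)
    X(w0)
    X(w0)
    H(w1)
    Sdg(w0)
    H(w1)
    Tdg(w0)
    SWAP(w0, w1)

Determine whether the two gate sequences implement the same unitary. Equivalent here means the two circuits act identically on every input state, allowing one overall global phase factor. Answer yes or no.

No, they are not equivalent — no single phase factor reconciles the two unitaries.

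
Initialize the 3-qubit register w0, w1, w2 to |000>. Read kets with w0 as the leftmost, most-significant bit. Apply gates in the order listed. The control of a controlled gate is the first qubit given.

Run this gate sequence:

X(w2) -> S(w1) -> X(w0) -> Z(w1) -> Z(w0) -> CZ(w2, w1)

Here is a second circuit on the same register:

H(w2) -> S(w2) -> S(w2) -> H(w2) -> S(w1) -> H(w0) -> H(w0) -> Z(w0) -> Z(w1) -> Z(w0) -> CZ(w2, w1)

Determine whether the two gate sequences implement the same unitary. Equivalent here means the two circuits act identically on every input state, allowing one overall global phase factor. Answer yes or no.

No, they are not equivalent — no single phase factor reconciles the two unitaries.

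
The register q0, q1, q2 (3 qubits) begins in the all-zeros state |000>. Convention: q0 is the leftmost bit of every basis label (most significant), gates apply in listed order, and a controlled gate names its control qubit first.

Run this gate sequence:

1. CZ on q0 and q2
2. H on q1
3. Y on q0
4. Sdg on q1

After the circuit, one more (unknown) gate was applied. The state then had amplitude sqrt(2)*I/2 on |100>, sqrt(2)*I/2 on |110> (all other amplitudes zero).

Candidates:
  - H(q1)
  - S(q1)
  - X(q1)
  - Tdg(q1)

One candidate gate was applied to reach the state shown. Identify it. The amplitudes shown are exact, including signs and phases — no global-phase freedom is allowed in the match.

It was S(q1) that produced the state shown.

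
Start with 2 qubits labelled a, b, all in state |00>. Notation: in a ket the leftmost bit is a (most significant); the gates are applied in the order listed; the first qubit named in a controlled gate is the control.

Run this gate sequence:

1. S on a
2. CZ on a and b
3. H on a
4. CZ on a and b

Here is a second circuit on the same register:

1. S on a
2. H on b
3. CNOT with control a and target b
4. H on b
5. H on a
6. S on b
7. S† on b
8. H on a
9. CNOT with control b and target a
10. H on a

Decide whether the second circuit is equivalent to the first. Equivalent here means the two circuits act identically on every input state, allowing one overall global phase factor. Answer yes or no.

Yes — the two circuits implement the same unitary up to a global phase.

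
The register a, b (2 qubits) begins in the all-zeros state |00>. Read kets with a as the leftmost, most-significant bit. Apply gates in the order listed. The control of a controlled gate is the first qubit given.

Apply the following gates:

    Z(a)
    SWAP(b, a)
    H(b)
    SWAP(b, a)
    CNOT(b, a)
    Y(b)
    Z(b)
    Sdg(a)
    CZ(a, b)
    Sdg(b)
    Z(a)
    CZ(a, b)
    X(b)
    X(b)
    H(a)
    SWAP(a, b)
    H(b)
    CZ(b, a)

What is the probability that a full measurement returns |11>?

A full measurement returns |11> with probability 1/2.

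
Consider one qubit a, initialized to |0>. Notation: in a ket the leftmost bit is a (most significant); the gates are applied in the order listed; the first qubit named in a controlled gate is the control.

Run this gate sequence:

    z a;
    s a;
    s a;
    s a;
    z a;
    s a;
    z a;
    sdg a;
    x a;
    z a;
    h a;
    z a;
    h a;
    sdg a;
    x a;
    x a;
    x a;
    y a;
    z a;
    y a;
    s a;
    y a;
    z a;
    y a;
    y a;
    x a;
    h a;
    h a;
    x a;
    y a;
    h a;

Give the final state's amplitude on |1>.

|1> carries amplitude sqrt(2)*I/2 in the final state.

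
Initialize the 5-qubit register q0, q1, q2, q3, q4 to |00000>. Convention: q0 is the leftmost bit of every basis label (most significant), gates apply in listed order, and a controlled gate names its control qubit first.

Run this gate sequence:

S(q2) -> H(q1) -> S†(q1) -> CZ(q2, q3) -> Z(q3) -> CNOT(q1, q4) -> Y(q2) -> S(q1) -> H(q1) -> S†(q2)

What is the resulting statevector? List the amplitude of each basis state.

After the circuit, the state carries amplitude 1/2 on |00100>, 1/2 on |00101>, 1/2 on |01100>, -1/2 on |01101>, and 0 on every other basis state.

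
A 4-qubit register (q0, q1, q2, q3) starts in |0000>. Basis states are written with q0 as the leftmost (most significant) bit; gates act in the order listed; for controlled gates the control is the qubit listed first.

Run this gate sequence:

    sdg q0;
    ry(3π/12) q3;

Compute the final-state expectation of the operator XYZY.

In the final state, XYZY has expectation 0.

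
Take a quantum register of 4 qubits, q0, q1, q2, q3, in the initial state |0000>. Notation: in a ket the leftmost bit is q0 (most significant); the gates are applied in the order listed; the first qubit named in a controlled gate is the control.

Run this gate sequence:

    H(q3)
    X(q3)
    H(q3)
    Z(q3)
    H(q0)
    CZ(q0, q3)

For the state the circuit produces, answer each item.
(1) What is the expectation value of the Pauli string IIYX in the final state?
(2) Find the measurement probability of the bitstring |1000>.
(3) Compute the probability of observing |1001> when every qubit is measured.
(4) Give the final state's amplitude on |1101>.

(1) In the final state, IIYX has expectation 0. Key observation: gates 1-4 undo each other exactly, leaving only the rest of the circuit to track.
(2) The probability of measuring |1000> is 1/2.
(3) A full measurement returns |1001> with probability 0.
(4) The final state's coefficient on |1101> equals 0.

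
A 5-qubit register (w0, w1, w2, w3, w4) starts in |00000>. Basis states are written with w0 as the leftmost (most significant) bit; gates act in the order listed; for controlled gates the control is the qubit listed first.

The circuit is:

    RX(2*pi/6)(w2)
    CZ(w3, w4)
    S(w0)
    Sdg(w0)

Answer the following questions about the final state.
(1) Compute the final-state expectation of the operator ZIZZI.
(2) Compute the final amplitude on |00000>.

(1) The observable ZIZZI averages to 1/2.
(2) The amplitude on |00000> is sqrt(3)/2.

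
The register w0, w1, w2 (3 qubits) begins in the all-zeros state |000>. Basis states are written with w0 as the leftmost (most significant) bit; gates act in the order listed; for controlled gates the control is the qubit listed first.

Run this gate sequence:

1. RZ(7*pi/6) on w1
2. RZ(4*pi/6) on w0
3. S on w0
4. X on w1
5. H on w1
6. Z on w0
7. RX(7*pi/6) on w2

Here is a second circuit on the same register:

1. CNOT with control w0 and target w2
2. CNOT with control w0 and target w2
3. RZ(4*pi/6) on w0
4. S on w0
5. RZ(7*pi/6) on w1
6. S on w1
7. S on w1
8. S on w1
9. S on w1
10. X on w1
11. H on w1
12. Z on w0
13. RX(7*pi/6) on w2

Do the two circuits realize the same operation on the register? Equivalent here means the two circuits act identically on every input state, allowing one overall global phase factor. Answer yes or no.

Yes — the two circuits implement the same unitary up to a global phase.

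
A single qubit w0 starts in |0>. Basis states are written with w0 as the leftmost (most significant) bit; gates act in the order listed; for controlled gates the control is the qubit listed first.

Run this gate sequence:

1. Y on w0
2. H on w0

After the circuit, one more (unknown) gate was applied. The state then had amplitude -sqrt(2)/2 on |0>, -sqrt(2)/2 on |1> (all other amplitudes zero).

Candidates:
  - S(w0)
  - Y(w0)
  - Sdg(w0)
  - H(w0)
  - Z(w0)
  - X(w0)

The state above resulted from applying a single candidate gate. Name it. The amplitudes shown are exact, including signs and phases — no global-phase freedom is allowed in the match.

It was Y(w0) that produced the state shown.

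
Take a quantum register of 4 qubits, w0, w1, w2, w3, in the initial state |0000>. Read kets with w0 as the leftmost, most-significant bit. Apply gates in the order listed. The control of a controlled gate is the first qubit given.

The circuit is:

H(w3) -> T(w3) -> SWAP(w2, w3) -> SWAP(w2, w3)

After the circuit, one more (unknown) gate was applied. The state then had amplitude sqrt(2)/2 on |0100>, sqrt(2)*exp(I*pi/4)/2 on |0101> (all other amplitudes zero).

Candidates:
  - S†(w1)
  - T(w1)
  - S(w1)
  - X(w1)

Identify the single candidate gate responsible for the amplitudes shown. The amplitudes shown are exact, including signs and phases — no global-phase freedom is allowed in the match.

The applied gate was X(w1).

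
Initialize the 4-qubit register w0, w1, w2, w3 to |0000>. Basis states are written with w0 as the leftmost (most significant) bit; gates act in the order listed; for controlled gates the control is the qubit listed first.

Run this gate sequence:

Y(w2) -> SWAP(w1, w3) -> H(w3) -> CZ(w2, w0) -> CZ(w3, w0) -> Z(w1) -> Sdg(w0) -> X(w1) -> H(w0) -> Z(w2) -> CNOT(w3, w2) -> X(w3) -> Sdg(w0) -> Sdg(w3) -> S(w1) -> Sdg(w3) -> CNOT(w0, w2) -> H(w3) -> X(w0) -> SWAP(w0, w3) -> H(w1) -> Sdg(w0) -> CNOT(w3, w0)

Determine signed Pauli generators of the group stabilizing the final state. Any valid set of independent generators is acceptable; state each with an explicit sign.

The final state is stabilized by the group generated by +YIZI, -IXII, -ZIXZ, -IIZX; other independent generating sets are equally valid.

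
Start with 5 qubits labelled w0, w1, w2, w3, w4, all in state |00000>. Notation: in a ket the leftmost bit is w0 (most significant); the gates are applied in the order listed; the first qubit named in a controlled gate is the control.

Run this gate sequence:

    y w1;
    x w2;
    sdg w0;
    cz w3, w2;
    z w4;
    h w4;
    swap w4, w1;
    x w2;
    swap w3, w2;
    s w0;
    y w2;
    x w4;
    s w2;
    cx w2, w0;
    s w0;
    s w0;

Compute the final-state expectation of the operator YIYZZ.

The observable YIYZZ averages to 0.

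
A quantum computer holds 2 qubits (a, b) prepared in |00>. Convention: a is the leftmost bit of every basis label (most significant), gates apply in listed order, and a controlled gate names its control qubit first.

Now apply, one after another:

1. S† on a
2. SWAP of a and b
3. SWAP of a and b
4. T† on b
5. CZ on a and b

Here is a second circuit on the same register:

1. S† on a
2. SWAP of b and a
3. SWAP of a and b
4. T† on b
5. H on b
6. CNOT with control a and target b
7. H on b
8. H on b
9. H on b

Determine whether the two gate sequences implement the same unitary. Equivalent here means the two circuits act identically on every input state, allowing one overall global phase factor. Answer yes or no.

Yes — the two circuits implement the same unitary up to a global phase.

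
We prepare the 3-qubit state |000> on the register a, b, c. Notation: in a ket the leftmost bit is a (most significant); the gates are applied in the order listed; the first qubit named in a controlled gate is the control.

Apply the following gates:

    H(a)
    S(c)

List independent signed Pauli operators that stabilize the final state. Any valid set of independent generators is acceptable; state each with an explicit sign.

One valid set of independent stabilizer generators is +XII, +IZI, +IIZ (any independent generating set of the same group is equally correct).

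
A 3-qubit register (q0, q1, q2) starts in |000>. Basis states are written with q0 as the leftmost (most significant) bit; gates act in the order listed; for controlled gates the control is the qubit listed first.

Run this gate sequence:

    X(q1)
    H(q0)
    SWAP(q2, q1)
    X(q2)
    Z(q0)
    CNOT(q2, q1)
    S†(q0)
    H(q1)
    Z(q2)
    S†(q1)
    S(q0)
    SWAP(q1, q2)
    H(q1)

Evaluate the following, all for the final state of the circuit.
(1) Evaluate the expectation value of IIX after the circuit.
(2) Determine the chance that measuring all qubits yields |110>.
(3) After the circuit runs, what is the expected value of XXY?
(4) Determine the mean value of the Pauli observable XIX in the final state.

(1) The observable IIX averages to 0.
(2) The probability of measuring |110> is 1/8.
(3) In the final state, XXY has expectation 1.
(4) The observable XIX averages to 0.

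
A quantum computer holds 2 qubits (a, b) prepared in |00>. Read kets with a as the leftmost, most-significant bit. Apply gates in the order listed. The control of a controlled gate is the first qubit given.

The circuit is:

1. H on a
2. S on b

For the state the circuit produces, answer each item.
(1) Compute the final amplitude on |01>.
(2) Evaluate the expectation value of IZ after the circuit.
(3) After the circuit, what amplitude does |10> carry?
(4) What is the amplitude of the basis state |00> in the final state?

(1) The amplitude on |01> is 0.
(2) In the final state, IZ has expectation 1.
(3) |10> carries amplitude sqrt(2)/2 in the final state.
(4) The final state's coefficient on |00> equals sqrt(2)/2.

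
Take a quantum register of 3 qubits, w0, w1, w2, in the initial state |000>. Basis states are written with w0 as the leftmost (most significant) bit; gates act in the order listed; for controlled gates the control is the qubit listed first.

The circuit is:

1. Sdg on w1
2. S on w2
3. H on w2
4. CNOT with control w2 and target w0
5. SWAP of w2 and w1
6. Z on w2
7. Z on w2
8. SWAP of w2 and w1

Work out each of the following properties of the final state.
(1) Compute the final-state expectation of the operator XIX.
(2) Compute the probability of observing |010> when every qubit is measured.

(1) The observable XIX averages to 1. Key observation: steps 5-8 multiply out to the identity, so the circuit reduces to the remaining gates.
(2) Outcome |010> occurs with probability 0.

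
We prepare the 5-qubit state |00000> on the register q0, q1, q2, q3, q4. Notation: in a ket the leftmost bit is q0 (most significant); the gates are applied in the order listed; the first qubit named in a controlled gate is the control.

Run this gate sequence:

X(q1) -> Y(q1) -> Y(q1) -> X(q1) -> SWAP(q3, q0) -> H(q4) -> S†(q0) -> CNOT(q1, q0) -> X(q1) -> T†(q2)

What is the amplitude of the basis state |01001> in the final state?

The final state's coefficient on |01001> equals sqrt(2)/2.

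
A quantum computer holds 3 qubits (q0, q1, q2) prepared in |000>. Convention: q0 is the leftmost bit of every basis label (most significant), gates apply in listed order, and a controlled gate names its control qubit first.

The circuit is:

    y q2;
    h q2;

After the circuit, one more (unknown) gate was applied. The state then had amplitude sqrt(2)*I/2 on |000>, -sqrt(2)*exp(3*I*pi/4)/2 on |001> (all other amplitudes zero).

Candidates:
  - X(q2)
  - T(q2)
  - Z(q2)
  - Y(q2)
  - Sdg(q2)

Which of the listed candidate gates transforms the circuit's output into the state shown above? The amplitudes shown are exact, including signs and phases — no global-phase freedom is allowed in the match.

It was T(q2) that produced the state shown.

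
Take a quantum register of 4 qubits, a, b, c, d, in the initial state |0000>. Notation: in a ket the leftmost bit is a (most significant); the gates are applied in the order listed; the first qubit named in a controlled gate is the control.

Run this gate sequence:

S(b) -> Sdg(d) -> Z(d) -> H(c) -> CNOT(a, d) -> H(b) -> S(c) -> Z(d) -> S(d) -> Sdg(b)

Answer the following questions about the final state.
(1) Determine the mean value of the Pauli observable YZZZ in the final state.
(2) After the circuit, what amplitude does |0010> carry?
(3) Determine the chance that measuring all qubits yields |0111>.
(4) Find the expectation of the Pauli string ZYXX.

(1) In the final state, YZZZ has expectation 0.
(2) The amplitude on |0010> is I/2.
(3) A full measurement returns |0111> with probability 0.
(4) The expectation value of ZYXX is 0.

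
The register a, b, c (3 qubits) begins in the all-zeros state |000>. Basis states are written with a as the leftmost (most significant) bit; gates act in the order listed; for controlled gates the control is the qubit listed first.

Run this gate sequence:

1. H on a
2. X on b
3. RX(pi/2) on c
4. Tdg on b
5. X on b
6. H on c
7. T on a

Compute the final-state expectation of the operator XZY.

The observable XZY averages to sqrt(2)/2.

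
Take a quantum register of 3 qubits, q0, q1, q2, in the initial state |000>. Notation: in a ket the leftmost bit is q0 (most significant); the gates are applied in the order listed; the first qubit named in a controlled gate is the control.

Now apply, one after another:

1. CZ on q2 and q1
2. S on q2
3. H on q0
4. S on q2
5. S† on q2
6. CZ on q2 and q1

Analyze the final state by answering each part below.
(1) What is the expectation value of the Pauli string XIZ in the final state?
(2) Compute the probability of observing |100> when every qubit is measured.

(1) The observable XIZ averages to 1.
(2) A full measurement returns |100> with probability 1/2.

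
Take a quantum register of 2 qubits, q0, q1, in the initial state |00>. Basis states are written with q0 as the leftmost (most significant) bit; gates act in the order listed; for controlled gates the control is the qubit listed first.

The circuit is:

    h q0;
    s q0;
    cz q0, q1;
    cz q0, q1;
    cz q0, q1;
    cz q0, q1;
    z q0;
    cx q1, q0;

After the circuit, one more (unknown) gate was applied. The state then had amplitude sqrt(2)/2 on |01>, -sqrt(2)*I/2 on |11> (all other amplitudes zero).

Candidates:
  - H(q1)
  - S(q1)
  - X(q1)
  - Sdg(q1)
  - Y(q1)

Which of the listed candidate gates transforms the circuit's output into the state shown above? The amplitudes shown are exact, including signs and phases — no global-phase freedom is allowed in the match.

The unique candidate consistent with the amplitudes is X(q1).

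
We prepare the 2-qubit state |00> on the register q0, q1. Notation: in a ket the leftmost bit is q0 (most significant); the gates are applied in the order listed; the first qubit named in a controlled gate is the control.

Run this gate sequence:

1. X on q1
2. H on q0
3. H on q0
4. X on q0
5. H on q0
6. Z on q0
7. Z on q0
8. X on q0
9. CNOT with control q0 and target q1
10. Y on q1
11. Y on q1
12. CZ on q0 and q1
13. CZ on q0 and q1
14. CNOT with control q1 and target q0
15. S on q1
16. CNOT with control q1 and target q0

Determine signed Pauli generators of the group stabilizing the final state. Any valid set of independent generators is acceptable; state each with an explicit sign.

The stabilizer group can be generated by -XY, -ZZ, among other valid generating sets. Key observation: the block from step 3 through step 6 cancels to the identity and can be dropped.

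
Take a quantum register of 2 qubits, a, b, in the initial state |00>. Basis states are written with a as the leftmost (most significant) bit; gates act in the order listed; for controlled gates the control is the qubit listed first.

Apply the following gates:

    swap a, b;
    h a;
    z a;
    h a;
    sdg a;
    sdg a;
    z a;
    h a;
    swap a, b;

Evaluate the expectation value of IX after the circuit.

In the final state, IX has expectation -1.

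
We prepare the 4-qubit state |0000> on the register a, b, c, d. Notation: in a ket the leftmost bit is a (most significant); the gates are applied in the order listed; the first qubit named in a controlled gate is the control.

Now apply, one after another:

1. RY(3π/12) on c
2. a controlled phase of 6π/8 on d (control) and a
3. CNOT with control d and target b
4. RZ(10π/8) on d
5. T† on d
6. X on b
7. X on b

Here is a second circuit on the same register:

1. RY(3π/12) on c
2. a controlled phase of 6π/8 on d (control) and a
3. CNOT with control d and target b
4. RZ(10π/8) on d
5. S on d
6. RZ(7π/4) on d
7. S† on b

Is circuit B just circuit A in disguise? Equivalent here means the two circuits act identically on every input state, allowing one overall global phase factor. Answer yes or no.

No — the two circuits implement different unitaries, even allowing a global phase.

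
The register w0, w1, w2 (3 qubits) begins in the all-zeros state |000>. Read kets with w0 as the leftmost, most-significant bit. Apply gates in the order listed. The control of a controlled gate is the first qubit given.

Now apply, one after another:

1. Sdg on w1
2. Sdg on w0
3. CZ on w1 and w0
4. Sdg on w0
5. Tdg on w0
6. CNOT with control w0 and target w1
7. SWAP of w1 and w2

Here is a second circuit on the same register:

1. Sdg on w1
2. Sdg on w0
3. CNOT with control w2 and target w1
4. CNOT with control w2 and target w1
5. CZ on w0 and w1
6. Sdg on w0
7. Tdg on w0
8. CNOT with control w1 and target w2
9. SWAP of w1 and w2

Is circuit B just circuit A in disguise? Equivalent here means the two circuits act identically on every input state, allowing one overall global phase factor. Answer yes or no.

No, they are not equivalent — no single phase factor reconciles the two unitaries.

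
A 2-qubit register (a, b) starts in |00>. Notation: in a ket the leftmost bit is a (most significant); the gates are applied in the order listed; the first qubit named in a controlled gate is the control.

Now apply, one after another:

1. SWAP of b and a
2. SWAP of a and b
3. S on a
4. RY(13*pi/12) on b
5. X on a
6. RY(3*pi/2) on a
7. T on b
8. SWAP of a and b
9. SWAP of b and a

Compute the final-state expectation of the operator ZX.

The expectation value of ZX is 0.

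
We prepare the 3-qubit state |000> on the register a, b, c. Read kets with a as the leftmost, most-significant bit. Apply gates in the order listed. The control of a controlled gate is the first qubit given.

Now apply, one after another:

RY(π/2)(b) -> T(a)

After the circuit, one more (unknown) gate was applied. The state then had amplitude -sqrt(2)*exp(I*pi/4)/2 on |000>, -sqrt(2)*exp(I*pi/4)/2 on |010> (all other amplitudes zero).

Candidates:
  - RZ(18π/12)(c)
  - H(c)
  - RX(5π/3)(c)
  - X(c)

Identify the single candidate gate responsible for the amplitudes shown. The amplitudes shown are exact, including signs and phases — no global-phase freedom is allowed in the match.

The applied gate was RZ(18π/12)(c).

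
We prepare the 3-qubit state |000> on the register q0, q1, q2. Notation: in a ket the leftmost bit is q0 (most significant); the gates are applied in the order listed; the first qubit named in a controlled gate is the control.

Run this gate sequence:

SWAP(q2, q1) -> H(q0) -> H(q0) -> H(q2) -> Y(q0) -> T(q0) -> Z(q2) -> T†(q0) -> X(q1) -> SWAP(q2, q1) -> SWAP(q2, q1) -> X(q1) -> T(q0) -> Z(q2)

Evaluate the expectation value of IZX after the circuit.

In the final state, IZX has expectation 1. Key observation: steps 7-14 multiply out to the identity, so the circuit reduces to the remaining gates.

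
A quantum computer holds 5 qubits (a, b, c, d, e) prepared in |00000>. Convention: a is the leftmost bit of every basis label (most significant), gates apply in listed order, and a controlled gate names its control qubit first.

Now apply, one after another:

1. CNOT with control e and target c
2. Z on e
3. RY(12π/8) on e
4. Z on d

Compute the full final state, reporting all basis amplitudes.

The final amplitudes are -sqrt(2)/2 on |00000>, sqrt(2)/2 on |00001>, and 0 on every other basis state.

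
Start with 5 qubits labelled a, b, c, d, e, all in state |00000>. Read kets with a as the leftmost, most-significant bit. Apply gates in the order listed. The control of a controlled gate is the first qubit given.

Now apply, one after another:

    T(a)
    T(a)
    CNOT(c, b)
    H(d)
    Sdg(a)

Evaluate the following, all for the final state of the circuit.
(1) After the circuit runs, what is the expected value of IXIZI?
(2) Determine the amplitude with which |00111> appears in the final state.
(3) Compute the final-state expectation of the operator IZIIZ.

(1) In the final state, IXIZI has expectation 0.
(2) |00111> carries amplitude 0 in the final state.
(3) The expectation value of IZIIZ is 1.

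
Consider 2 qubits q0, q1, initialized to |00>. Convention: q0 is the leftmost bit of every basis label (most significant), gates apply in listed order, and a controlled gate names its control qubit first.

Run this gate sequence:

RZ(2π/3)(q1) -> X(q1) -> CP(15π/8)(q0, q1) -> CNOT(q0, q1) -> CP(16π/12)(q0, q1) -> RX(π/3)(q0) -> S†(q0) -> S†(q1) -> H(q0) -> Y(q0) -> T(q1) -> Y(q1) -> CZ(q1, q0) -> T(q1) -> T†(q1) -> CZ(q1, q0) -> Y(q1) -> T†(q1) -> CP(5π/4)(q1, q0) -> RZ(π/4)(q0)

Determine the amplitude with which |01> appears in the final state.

The amplitude on |01> is (sqrt(2) + sqrt(6))*exp(13*I*pi/24)/4. Key observation: the block from step 11 through step 18 cancels to the identity and can be dropped.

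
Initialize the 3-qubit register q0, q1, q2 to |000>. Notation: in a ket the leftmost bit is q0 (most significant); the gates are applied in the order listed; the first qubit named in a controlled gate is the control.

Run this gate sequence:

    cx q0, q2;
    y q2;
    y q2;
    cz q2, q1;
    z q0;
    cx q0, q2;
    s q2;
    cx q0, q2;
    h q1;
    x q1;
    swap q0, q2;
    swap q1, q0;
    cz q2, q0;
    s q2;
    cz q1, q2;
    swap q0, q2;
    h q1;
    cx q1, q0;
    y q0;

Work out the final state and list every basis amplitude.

The final amplitudes are 0 on |000>, 0 on |001>, -I/2 on |010>, -I/2 on |011>, I/2 on |100>, I/2 on |101>, 0 on |110>, 0 on |111>.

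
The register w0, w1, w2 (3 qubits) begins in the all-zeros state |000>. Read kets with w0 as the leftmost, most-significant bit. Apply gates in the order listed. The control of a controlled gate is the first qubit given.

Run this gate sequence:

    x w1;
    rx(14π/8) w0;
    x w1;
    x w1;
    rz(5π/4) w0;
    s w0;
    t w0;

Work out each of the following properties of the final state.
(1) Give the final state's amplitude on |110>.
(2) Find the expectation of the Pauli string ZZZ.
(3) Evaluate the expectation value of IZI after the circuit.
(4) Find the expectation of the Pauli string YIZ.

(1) |110> carries amplitude sqrt(2 - sqrt(2))*exp(7*I*pi/8)/2 in the final state. Key observation: the block from step 3 through step 4 cancels to the identity and can be dropped.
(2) In the final state, ZZZ has expectation -sqrt(2)/2.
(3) The expectation value of IZI is -1.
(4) The expectation value of YIZ is sqrt(2)/2.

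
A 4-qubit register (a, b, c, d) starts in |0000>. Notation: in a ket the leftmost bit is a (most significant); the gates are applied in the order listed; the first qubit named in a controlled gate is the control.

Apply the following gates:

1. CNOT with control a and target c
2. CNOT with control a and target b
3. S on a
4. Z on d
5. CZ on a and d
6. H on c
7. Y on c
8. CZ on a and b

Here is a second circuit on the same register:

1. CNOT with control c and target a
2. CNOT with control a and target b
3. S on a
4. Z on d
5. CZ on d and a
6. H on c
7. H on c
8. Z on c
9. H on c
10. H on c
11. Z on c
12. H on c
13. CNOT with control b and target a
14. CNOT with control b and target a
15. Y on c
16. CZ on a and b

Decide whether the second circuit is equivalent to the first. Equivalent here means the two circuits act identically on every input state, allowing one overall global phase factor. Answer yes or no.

No: there is an input state on which the two circuits produce genuinely different outputs (not merely differing by a phase).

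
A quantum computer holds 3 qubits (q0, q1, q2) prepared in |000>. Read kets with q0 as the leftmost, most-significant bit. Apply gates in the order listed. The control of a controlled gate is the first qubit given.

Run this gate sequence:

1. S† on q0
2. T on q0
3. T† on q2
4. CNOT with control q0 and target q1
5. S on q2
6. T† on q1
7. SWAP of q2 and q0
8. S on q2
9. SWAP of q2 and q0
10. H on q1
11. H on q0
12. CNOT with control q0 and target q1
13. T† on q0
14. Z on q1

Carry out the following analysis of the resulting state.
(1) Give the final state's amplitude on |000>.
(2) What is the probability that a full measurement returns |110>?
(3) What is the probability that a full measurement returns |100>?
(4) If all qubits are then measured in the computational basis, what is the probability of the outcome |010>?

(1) The final state's coefficient on |000> equals 1/2.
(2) Outcome |110> occurs with probability 1/4.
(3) The probability of measuring |100> is 1/4.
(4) Outcome |010> occurs with probability 1/4.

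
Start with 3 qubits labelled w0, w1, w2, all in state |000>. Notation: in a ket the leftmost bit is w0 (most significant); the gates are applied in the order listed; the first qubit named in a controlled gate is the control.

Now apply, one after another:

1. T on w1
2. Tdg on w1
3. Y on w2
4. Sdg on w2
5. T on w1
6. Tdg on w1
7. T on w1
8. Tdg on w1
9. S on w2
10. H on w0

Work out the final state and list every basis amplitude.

The final amplitudes are sqrt(2)*I/2 on |001>, sqrt(2)*I/2 on |101>, and 0 on every other basis state.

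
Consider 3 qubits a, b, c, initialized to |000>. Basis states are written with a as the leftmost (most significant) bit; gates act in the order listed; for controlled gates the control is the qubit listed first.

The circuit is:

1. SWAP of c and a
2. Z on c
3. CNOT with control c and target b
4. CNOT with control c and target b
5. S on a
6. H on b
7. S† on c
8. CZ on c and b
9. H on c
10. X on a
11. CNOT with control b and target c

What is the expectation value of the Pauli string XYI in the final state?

The observable XYI averages to 0.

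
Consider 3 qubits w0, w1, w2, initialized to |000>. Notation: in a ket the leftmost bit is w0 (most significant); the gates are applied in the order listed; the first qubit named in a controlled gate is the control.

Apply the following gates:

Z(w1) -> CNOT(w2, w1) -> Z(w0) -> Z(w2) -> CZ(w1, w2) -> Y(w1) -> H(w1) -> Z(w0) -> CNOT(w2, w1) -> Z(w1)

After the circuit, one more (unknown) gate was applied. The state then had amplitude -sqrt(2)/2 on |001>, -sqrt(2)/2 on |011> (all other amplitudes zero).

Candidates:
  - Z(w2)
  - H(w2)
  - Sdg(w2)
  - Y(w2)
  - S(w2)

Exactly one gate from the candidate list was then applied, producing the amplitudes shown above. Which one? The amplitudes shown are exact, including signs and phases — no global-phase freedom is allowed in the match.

The applied gate was Y(w2).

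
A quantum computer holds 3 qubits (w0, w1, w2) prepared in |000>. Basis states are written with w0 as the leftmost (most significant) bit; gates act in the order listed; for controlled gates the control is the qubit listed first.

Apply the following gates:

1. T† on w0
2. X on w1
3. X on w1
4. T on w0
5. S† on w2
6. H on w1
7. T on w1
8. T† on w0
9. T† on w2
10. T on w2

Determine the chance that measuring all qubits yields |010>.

The probability of measuring |010> is 1/2. Key observation: the block from step 1 through step 4 cancels to the identity and can be dropped.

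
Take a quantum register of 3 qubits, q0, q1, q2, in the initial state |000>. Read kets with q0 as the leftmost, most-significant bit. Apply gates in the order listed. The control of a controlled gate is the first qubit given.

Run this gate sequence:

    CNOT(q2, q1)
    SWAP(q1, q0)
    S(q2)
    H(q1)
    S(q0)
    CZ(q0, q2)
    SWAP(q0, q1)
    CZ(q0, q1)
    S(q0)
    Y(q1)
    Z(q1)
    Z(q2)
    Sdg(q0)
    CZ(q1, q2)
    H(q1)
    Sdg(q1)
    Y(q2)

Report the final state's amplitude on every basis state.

The final amplitudes are 0 on |000>, 1/2 on |001>, 0 on |010>, I/2 on |011>, 0 on |100>, 1/2 on |101>, 0 on |110>, I/2 on |111>.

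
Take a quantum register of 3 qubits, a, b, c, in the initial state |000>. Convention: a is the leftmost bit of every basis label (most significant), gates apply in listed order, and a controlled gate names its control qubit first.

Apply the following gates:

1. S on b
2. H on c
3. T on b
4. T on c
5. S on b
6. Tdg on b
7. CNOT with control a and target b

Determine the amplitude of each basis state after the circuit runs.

The resulting statevector has amplitude sqrt(2)/2 on |000>, sqrt(2)*exp(I*pi/4)/2 on |001>, and 0 on every other basis state.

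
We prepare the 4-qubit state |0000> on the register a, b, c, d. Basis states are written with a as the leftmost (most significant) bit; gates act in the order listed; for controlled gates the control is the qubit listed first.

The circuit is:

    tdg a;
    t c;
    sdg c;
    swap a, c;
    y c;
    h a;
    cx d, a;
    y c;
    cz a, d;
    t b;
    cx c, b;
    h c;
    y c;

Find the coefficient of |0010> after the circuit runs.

The amplitude on |0010> is I/2.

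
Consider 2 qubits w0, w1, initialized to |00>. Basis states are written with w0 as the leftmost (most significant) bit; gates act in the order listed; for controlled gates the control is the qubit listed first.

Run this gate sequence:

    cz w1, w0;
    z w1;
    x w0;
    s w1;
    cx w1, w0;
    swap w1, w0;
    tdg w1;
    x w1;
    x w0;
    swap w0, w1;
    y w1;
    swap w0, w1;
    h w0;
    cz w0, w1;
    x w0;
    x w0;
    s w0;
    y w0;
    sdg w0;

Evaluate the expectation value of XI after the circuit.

In the final state, XI has expectation 1.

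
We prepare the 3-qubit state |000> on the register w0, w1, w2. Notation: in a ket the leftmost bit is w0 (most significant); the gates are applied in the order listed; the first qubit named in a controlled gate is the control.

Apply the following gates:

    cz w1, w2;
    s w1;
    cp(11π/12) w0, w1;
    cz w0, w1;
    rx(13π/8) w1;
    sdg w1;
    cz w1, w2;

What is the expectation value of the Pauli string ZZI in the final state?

The observable ZZI averages to sqrt(2 - sqrt(2))/2.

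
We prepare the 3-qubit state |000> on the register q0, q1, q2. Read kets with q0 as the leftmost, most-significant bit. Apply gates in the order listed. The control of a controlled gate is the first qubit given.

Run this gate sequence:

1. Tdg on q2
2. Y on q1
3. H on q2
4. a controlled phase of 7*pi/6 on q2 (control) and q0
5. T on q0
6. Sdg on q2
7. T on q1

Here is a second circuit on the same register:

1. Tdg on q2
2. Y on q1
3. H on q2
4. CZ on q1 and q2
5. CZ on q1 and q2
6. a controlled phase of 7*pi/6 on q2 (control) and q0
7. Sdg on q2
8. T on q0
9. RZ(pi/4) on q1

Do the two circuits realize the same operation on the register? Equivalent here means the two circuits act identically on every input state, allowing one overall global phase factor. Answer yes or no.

Yes — the two circuits implement the same unitary up to a global phase.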